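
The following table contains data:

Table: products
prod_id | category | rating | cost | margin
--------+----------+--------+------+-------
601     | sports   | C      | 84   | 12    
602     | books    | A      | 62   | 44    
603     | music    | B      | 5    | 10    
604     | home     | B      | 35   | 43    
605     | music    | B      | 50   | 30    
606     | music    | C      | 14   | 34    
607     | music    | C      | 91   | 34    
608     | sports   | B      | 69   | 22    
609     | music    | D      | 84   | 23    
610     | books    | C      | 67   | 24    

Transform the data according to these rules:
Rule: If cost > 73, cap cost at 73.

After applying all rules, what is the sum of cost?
521

Step 1: 3 records have cost > 73
Step 2: These records originally summed to 259
Step 3: After capping: 3 × 73 = 219
Step 4: Unaffected records sum: 302
Step 5: Final sum = 219 + 302 = 521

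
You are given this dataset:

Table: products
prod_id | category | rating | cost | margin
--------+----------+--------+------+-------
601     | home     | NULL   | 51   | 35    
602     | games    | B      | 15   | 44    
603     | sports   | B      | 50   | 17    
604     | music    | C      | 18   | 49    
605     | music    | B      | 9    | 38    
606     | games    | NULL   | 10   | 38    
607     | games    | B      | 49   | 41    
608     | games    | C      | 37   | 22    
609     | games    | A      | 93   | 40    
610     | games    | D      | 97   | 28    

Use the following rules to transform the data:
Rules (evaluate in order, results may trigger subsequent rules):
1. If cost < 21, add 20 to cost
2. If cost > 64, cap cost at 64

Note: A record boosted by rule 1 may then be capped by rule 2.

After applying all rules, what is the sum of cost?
447

Step 1: Apply rule 1 to records with cost < 21
  - 4 records get bonus of 20
  - Of these, 0 records then exceed 64 and get capped
Step 2: Apply rule 2 to records with cost > 64
  - 2 records (original) are capped
Step 3: Calculate final sum = 447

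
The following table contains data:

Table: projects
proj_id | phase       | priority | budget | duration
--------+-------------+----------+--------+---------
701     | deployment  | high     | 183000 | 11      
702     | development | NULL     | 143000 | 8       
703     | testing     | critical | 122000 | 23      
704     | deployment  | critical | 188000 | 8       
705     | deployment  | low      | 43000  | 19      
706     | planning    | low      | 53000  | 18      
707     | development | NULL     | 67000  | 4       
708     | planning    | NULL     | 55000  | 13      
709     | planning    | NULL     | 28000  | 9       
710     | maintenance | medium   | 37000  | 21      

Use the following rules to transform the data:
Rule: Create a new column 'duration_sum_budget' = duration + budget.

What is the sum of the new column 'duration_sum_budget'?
919134

Step 1: For each record, compute duration + budget
Example calculations:
  11 + 183000 = 183011
  8 + 143000 = 143008
  23 + 122000 = 122023
  ...
Step 2: Sum all derived values
Step 3: Total = 919134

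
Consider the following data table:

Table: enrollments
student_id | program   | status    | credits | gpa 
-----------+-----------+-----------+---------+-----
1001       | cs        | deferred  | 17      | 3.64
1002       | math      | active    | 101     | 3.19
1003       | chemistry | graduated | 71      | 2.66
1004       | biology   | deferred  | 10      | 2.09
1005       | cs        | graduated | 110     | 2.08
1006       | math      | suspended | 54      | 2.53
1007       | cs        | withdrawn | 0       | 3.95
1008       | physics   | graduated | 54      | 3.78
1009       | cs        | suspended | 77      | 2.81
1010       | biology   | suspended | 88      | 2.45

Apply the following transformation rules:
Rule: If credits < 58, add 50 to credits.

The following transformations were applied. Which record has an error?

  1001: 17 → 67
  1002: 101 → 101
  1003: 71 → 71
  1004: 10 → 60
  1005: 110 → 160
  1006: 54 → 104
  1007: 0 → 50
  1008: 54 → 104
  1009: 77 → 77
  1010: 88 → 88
Record 1005 has an error. The correct transformed value should be 110, not 160.

Step 1: Check each record against the rule
Step 2: Record 1005 has credits = 110
Step 3: Since 110 >= 58, the bonus should not have been applied
Step 4: Correct value = 110, but claimed value = 160
Conclusion: Record 1005 has the error.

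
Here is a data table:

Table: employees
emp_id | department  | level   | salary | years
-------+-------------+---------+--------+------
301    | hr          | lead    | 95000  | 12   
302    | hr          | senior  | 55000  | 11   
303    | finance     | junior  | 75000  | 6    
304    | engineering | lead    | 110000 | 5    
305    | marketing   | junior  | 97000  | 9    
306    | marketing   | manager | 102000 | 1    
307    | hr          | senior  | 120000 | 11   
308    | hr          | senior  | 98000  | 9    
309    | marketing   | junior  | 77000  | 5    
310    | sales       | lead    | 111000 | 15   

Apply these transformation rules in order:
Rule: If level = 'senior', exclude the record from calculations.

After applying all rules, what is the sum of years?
53

Step 1: Identify records where level = 'senior'
Step 2: The excluded records sum to 31
Step 3: Original total years = 84
Step 4: Remaining total = 84 - 31 = 53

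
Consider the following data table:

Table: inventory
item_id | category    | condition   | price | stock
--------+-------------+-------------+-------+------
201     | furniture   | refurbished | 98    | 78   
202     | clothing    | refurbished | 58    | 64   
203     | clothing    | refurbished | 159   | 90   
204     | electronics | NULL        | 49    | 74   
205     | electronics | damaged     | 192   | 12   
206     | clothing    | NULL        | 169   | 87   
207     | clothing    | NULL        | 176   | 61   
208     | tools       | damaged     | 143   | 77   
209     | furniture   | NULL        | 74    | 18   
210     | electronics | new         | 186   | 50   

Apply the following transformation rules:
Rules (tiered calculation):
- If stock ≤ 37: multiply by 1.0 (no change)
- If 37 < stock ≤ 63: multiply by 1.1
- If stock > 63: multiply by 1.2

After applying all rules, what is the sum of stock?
716.1

Step 1: Tier 1 (stock ≤ 37): 2 records, sum = 30 × 1.0 = 30.0
Step 2: Tier 2 (37 < stock ≤ 63): 2 records, sum = 111 × 1.1 = 122.1
Step 3: Tier 3 (stock > 63): 6 records, sum = 470 × 1.2 = 564.0
Step 4: Final sum = 30.0 + 122.1 + 564.0 = 716.1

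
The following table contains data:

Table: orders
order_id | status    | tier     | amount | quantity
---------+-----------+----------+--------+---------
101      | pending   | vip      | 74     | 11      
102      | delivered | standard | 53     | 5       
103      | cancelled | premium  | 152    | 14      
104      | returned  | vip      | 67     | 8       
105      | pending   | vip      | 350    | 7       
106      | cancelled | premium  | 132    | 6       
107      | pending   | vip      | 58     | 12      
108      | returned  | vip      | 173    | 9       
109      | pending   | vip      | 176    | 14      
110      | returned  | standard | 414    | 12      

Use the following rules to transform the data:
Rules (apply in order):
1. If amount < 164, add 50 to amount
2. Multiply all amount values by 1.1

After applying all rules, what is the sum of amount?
2143.9

Step 1: Apply Rule 1 - Add 50 to records with amount < 164
  - 6 records affected: 536 + (6 × 50) = 836
  - Unaffected records: 1113
  - Sum after Rule 1: 1949
Step 2: Apply Rule 2 - Multiply all by 1.1
  - 1949 × 1.1 = 2143.9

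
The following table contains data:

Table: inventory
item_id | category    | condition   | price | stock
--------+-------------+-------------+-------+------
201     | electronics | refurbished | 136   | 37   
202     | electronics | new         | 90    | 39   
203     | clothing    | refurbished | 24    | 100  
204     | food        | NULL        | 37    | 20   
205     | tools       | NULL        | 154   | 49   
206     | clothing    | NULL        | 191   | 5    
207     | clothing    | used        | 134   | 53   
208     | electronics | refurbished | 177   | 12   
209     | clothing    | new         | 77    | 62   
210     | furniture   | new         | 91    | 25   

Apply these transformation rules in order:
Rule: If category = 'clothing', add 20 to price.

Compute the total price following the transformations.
1191

Step 1: Count records where category = 'clothing': 4
Step 2: Total bonus added: 4 × 20 = 80
Step 3: Original sum of price: 1111
Step 4: Final sum = 1111 + 80 = 1191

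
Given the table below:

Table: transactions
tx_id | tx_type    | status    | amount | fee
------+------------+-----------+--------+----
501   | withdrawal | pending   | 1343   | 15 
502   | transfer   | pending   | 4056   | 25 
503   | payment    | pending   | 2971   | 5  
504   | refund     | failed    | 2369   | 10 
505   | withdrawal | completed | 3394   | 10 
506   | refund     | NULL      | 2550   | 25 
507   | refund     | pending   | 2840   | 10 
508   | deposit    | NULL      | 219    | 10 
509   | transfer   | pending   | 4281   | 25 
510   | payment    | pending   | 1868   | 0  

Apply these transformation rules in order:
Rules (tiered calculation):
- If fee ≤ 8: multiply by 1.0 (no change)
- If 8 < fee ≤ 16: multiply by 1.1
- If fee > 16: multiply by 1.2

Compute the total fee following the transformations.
155.5

Step 1: Tier 1 (fee ≤ 8): 2 records, sum = 5 × 1.0 = 5.0
Step 2: Tier 2 (8 < fee ≤ 16): 5 records, sum = 55 × 1.1 = 60.5
Step 3: Tier 3 (fee > 16): 3 records, sum = 75 × 1.2 = 90.0
Step 4: Final sum = 5.0 + 60.5 + 90.0 = 155.5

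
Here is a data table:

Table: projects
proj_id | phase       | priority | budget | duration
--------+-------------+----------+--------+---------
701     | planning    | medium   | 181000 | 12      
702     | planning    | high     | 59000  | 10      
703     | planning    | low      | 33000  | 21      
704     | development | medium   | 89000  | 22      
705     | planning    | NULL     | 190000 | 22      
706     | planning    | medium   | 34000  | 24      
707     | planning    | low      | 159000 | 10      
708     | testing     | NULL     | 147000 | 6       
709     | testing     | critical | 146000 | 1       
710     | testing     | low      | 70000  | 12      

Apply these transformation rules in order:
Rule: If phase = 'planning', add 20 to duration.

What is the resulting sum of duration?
260

Step 1: Count records where phase = 'planning': 6
Step 2: Total bonus added: 6 × 20 = 120
Step 3: Original sum of duration: 140
Step 4: Final sum = 140 + 120 = 260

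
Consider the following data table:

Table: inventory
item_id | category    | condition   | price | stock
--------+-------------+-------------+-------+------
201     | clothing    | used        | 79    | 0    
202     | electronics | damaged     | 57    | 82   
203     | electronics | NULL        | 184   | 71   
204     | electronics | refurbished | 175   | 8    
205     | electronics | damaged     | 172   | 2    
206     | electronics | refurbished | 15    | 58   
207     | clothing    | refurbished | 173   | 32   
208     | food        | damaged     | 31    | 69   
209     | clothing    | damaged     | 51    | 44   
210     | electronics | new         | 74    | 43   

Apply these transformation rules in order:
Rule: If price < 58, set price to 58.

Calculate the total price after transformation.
1089

Step 1: 4 records have price < 58
Step 2: These records originally summed to 154
Step 3: After setting to minimum: 4 × 58 = 232
Step 4: Unaffected records sum: 857
Step 5: Final sum = 232 + 857 = 1089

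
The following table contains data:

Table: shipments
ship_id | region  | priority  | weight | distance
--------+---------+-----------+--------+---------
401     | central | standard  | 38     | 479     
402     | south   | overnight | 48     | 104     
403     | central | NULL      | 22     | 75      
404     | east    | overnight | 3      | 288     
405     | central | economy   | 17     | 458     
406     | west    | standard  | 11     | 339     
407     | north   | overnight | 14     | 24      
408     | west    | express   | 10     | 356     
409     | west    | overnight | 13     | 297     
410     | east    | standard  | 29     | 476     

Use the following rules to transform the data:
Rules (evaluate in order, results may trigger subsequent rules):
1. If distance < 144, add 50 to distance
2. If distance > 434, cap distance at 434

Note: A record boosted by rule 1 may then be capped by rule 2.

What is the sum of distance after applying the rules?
2935

Step 1: Apply rule 1 to records with distance < 144
  - 3 records get bonus of 50
  - Of these, 0 records then exceed 434 and get capped
Step 2: Apply rule 2 to records with distance > 434
  - 3 records (original) are capped
Step 3: Calculate final sum = 2935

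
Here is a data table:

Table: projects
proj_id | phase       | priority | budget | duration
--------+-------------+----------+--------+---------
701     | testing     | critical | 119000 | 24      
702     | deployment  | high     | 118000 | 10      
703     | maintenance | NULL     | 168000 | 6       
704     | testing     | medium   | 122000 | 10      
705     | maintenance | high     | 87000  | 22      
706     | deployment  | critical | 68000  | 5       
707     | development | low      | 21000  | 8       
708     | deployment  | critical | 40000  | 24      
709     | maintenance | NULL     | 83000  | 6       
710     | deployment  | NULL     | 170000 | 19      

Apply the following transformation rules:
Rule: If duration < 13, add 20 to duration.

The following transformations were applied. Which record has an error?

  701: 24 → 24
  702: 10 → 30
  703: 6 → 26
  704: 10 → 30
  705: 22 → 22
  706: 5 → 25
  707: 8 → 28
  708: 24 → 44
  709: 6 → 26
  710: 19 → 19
Record 708 has an error. The correct transformed value should be 24, not 44.

Step 1: Check each record against the rule
Step 2: Record 708 has duration = 24
Step 3: Since 24 >= 13, the bonus should not have been applied
Step 4: Correct value = 24, but claimed value = 44
Conclusion: Record 708 has the error.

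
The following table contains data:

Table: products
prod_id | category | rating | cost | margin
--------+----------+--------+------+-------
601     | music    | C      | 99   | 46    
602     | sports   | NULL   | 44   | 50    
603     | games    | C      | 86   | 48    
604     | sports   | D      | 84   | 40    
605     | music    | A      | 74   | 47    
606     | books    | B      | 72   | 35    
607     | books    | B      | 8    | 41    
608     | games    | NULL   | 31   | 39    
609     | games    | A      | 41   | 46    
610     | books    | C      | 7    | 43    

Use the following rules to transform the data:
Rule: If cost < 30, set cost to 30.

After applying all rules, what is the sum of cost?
591

Step 1: 2 records have cost < 30
Step 2: These records originally summed to 15
Step 3: After setting to minimum: 2 × 30 = 60
Step 4: Unaffected records sum: 531
Step 5: Final sum = 60 + 531 = 591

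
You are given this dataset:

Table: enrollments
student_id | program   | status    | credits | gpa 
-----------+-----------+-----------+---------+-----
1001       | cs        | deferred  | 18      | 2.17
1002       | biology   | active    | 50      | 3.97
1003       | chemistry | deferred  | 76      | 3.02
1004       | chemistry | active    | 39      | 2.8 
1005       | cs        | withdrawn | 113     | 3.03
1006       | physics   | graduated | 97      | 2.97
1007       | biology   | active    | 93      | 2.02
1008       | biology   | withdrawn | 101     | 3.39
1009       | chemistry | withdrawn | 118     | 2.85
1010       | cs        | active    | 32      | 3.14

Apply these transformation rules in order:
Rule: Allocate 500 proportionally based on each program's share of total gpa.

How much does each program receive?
biology: 159.74, chemistry: 147.65, cs: 142.03, physics: 50.58

Step 1: Calculate total gpa = 29.36
Step 2: Calculate each program's proportion:
  biology: 9.38/29.36 = 31.95% → 159.74
  chemistry: 8.67/29.36 = 29.53% → 147.65
  cs: 8.34/29.36 = 28.41% → 142.03
  physics: 2.97/29.36 = 10.12% → 50.58
Step 3: Verify: sum of allocations ≈ 500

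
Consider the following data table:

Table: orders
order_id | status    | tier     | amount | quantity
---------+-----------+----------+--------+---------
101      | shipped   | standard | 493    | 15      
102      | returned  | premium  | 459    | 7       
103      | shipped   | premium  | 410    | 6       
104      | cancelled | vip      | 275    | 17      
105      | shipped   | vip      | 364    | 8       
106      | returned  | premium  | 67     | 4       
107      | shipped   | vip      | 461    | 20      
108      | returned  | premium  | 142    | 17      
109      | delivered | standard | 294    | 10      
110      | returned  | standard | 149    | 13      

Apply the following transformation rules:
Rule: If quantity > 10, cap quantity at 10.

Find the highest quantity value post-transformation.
10

Step 1: Original maximum quantity = 20
Step 2: Apply cap at 10
Step 3: 5 records had quantity > 10 and were capped
Step 4: Maximum after transformation = 10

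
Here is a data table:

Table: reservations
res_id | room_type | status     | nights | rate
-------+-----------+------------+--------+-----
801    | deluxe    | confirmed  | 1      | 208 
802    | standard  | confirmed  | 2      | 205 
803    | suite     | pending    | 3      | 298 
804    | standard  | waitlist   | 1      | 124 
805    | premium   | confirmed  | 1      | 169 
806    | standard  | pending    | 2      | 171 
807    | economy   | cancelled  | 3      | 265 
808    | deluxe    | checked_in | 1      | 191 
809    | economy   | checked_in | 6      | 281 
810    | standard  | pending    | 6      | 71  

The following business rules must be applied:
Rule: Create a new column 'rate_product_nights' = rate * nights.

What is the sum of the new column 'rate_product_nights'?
5245

Step 1: For each record, compute rate * nights
Example calculations:
  208 * 1 = 208
  205 * 2 = 410
  298 * 3 = 894
  ...
Step 2: Sum all derived values
Step 3: Total = 5245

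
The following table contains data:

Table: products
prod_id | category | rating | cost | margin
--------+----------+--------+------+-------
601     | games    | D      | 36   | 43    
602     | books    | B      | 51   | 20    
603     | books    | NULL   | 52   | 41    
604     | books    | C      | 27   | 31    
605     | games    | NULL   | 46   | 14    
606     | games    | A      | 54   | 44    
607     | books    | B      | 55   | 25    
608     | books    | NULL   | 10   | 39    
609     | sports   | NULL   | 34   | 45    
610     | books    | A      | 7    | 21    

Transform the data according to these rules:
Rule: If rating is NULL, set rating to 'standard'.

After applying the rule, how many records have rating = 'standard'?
4

Step 1: Count records where rating IS NULL
Step 2: Found 4 records with NULL rating
Step 3: These records will have rating set to 'standard'
Step 4: Records already having rating = 'standard': 0
Step 5: Answer: 4 + 0 = 4 records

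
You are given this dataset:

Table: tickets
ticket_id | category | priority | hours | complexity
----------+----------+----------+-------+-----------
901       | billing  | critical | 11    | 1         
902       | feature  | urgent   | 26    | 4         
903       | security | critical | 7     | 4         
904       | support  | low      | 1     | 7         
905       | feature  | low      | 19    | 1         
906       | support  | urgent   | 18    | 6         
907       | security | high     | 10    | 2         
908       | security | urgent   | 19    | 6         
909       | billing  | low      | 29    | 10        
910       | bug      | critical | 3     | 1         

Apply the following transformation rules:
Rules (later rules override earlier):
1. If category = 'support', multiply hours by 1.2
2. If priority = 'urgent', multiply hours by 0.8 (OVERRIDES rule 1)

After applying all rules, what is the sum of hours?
130.6

Step 1: Rule 2 takes priority for records with priority = 'urgent'
  - 3 records: 63 × 0.8 = 50.4
Step 2: Rule 1 applies to remaining records with category = 'support'
  - 1 records: 1 × 1.2 = 1.2
Step 3: Other records unchanged: 79
Step 4: Final sum = 50.4 + 1.2 + 79 = 130.6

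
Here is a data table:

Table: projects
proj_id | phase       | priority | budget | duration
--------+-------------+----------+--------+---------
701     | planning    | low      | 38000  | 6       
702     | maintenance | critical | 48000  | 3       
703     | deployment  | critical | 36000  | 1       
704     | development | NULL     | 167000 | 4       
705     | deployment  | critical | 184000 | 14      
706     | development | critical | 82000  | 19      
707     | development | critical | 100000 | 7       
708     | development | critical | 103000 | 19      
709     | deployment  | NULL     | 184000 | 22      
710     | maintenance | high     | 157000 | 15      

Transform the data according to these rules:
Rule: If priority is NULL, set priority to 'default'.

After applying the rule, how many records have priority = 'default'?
2

Step 1: Count records where priority IS NULL
Step 2: Found 2 records with NULL priority
Step 3: These records will have priority set to 'default'
Step 4: Records already having priority = 'default': 0
Step 5: Answer: 2 + 0 = 2 records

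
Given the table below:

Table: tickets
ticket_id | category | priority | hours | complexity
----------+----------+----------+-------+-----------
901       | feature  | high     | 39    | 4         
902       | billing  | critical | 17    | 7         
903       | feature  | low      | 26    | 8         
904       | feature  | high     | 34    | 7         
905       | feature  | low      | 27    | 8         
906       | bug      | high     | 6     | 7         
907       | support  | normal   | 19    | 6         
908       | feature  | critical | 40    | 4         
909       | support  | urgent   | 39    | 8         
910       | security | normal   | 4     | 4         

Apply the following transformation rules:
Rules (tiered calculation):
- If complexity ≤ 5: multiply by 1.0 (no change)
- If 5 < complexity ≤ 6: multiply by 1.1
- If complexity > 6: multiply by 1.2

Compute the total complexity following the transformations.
72.6

Step 1: Tier 1 (complexity ≤ 5): 3 records, sum = 12 × 1.0 = 12.0
Step 2: Tier 2 (5 < complexity ≤ 6): 1 records, sum = 6 × 1.1 = 6.6
Step 3: Tier 3 (complexity > 6): 6 records, sum = 45 × 1.2 = 54.0
Step 4: Final sum = 12.0 + 6.6 + 54.0 = 72.6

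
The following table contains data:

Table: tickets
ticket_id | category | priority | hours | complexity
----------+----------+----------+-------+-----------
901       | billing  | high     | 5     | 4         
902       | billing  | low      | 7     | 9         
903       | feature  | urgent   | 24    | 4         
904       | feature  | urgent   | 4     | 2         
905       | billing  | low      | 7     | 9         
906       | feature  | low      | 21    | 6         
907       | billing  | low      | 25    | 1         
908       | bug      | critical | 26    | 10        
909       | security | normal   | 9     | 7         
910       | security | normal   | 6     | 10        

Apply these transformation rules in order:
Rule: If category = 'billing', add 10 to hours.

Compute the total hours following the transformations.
174

Step 1: Count records where category = 'billing': 4
Step 2: Total bonus added: 4 × 10 = 40
Step 3: Original sum of hours: 134
Step 4: Final sum = 134 + 40 = 174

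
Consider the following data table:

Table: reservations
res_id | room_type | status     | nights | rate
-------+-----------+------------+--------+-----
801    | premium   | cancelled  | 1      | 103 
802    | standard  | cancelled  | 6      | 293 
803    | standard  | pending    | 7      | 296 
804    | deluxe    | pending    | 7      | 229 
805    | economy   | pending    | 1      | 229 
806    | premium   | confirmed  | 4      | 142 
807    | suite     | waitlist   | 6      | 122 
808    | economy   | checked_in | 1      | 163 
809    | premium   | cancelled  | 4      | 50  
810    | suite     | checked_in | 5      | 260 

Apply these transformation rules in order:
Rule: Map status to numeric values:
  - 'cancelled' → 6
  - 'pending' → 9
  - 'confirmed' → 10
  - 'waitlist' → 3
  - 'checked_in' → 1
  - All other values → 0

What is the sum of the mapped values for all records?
60

Step 1: Apply mapping to each record
Step 2: Count by status:
  'cancelled': 3 records × 6 = 18
  'pending': 3 records × 9 = 27
  'confirmed': 1 records × 10 = 10
  'waitlist': 1 records × 3 = 3
  'checked_in': 2 records × 1 = 2
Step 3: Sum all mapped values = 60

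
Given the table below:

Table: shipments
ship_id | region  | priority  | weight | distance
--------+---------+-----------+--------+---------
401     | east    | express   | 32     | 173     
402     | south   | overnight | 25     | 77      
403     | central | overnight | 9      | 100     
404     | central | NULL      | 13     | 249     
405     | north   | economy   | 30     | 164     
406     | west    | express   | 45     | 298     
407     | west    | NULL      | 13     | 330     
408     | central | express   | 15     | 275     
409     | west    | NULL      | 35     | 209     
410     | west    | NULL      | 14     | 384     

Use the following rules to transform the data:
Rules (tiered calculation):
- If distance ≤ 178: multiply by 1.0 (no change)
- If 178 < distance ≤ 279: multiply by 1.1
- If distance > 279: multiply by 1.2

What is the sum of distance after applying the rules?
2534.7

Step 1: Tier 1 (distance ≤ 178): 4 records, sum = 514 × 1.0 = 514.0
Step 2: Tier 2 (178 < distance ≤ 279): 3 records, sum = 733 × 1.1 = 806.3
Step 3: Tier 3 (distance > 279): 3 records, sum = 1012 × 1.2 = 1214.4
Step 4: Final sum = 514.0 + 806.3 + 1214.4 = 2534.7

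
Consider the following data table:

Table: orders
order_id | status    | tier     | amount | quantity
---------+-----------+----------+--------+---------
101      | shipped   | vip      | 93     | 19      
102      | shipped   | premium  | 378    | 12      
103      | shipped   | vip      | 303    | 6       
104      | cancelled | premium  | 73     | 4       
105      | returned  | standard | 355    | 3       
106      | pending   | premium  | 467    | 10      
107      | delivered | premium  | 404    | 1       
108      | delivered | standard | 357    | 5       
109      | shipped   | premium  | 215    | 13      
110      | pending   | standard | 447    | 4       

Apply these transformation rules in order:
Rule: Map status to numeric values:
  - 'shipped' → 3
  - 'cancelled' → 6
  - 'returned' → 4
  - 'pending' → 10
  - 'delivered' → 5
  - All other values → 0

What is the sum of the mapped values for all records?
52

Step 1: Apply mapping to each record
Step 2: Count by status:
  'shipped': 4 records × 3 = 12
  'cancelled': 1 records × 6 = 6
  'returned': 1 records × 4 = 4
  'pending': 2 records × 10 = 20
  'delivered': 2 records × 5 = 10
Step 3: Sum all mapped values = 52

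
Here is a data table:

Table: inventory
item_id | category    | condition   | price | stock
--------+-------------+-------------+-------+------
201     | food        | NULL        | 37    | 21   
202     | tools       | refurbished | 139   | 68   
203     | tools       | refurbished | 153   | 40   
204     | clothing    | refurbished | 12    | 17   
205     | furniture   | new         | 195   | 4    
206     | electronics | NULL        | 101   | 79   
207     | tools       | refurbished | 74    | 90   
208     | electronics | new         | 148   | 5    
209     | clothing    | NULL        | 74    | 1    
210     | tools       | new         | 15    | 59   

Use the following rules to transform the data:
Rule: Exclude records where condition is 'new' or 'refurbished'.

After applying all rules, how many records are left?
3

Step 1: Count records to exclude
  - 3 (new) + 4 (refurbished) = 7 records
Step 2: Total records: 10
Step 3: Remaining = 10 - 7 = 3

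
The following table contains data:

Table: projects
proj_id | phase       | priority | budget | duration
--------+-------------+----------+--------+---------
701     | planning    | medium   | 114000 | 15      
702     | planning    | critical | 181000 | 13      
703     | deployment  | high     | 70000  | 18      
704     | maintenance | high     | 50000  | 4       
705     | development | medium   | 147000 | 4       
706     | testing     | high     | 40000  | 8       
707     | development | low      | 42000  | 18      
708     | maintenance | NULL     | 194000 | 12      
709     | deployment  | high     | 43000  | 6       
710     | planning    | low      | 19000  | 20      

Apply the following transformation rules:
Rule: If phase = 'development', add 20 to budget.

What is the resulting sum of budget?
900040

Step 1: Count records where phase = 'development': 2
Step 2: Total bonus added: 2 × 20 = 40
Step 3: Original sum of budget: 900000
Step 4: Final sum = 900000 + 40 = 900040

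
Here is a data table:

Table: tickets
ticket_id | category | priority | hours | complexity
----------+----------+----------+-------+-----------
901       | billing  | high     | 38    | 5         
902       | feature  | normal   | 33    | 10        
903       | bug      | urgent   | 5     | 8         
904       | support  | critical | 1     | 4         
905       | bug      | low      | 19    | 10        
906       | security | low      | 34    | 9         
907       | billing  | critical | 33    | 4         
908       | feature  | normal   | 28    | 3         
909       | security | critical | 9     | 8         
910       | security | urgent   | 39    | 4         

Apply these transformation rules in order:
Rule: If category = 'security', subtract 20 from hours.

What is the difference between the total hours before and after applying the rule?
60

Step 1: Original sum of hours = 239
Step 2: 3 records have category = 'security'
Step 3: Each affected record changes by -20
Step 4: Total change = 3 × -20 = -60
Step 5: New sum = 239 + -60 = 179
Step 6: Difference = |179 - 239| = 60
        (Sum decreased by 60)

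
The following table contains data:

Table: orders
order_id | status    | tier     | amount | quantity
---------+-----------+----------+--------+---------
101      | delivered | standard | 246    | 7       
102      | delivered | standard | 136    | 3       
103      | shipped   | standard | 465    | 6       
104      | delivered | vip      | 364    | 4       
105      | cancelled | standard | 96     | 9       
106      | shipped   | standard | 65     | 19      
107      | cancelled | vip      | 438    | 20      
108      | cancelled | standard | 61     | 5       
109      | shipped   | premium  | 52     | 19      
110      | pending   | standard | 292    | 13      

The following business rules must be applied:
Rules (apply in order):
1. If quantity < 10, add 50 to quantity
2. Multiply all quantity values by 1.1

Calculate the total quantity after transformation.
445.5

Step 1: Apply Rule 1 - Add 50 to records with quantity < 10
  - 6 records affected: 34 + (6 × 50) = 334
  - Unaffected records: 71
  - Sum after Rule 1: 405
Step 2: Apply Rule 2 - Multiply all by 1.1
  - 405 × 1.1 = 445.5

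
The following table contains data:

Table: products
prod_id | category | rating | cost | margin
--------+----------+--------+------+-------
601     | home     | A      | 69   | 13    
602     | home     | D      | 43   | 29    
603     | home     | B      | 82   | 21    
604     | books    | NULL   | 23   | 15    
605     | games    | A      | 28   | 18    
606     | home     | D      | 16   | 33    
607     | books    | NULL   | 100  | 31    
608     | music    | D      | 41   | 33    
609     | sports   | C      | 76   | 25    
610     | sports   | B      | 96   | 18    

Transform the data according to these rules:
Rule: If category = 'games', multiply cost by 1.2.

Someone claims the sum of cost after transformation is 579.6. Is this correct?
Yes, the result is correct.

Step 1: Calculate the correct sum after transformation
Step 2: Apply multiplier 1.2 to records where category = 'games'
Step 3: Correct result = 579.6
Step 4: Claimed result = 579.6
Step 5: 579.6 = 579.6 ✓
Conclusion: The claimed result is correct.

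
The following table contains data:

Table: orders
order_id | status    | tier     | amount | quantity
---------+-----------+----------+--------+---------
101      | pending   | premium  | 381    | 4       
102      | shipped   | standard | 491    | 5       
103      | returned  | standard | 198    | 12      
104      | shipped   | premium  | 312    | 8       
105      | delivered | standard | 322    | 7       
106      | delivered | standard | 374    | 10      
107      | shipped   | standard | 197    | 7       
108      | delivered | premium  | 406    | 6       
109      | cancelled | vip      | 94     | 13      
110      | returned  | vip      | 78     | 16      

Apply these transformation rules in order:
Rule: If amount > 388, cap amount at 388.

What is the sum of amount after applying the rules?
2732

Step 1: 2 records have amount > 388
Step 2: These records originally summed to 897
Step 3: After capping: 2 × 388 = 776
Step 4: Unaffected records sum: 1956
Step 5: Final sum = 776 + 1956 = 2732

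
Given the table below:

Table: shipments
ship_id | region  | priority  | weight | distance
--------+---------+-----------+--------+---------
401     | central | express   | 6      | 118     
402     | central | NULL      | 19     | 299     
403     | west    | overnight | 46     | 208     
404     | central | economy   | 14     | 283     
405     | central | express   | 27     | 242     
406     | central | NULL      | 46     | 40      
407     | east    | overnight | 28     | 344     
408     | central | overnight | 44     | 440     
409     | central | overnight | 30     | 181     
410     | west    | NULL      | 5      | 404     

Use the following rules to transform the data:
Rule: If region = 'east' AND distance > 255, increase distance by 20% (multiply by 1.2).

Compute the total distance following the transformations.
2627.8

Step 1: Find records where region = 'east' AND distance > 255
Step 2: 1 records match, summing to 344
Step 3: After multiplier: 344 × 1.2 = 412.8
Step 4: Unaffected records sum: 2215
Step 5: Final sum = 412.8 + 2215 = 2627.8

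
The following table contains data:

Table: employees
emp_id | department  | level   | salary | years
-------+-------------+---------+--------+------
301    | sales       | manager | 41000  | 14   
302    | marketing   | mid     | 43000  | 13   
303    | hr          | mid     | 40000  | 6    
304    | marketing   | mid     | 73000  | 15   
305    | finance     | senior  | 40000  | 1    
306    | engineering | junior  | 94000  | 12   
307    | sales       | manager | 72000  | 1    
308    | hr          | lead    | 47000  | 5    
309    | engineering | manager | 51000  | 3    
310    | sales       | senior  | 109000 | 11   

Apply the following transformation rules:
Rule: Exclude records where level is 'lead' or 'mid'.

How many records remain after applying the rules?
6

Step 1: Count records to exclude
  - 1 (lead) + 3 (mid) = 4 records
Step 2: Total records: 10
Step 3: Remaining = 10 - 4 = 6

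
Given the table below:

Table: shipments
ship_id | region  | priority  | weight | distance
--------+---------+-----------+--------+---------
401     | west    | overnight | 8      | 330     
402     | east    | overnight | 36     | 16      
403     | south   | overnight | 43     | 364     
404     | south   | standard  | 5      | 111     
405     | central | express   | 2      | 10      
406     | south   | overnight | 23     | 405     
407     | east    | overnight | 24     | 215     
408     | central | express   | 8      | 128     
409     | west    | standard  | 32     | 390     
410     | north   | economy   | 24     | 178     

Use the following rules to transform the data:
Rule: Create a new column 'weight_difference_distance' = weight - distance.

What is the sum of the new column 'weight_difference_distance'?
-1942

Step 1: For each record, compute weight - distance
Example calculations:
  8 - 330 = -322
  36 - 16 = 20
  43 - 364 = -321
  ...
Step 2: Sum all derived values
Step 3: Total = -1942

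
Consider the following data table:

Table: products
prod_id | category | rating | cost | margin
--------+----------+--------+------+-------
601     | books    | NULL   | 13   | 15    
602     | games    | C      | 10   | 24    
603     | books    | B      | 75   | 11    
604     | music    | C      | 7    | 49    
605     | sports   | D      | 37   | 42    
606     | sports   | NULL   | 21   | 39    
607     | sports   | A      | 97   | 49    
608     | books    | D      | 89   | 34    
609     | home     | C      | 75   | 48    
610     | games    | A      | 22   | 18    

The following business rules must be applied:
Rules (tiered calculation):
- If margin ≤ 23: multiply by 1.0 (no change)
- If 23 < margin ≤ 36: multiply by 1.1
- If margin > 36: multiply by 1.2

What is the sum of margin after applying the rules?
380.2

Step 1: Tier 1 (margin ≤ 23): 3 records, sum = 44 × 1.0 = 44.0
Step 2: Tier 2 (23 < margin ≤ 36): 2 records, sum = 58 × 1.1 = 63.8
Step 3: Tier 3 (margin > 36): 5 records, sum = 227 × 1.2 = 272.4
Step 4: Final sum = 44.0 + 63.8 + 272.4 = 380.2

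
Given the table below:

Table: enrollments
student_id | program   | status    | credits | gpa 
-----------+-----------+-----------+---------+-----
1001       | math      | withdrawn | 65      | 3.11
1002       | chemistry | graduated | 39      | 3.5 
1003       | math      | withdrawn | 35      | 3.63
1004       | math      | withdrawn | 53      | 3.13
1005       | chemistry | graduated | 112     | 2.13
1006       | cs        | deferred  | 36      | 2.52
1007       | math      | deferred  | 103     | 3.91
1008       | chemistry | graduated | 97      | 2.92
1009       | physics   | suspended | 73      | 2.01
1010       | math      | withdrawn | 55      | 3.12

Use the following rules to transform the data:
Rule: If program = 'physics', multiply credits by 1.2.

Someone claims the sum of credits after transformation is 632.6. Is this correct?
No, the correct result is 682.6.

Step 1: Calculate the correct sum after transformation
Step 2: Apply multiplier 1.2 to records where program = 'physics'
Step 3: Correct result = 682.6
Step 4: Claimed result = 632.6
Step 5: 682.6 ≠ 632.6
Conclusion: The claimed result is incorrect. The correct answer is 682.6.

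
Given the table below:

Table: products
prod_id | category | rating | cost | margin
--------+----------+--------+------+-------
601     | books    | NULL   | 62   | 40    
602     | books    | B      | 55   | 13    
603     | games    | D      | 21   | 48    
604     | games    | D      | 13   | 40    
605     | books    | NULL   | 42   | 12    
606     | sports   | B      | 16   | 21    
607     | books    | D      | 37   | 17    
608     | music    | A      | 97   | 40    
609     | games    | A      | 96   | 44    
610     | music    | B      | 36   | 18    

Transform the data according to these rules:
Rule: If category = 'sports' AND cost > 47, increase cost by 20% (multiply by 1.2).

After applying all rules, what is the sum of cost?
475

Step 1: Find records where category = 'sports' AND cost > 47
Step 2: 0 records match, summing to 0
Step 3: After multiplier: 0 × 1.2 = 0.0
Step 4: Unaffected records sum: 475
Step 5: Final sum = 0.0 + 475 = 475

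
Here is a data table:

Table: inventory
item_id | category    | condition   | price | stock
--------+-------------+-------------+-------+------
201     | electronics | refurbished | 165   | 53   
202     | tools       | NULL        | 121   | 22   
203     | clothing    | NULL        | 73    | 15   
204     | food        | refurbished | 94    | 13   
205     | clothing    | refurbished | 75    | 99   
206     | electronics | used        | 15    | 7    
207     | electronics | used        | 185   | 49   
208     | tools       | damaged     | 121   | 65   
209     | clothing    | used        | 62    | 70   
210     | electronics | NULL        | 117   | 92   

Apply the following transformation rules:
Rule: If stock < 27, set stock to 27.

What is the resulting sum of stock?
536

Step 1: 4 records have stock < 27
Step 2: These records originally summed to 57
Step 3: After setting to minimum: 4 × 27 = 108
Step 4: Unaffected records sum: 428
Step 5: Final sum = 108 + 428 = 536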